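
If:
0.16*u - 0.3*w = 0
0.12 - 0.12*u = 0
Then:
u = 1.00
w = 0.53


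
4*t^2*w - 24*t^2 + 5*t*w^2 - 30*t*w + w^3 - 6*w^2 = (t + w)*(4*t + w)*(w - 6)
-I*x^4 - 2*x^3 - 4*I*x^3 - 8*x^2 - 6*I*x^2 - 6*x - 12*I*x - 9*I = (x + 3)*(x - 3*I)*(x + I)*(-I*x - I)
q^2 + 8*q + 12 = (q + 2)*(q + 6)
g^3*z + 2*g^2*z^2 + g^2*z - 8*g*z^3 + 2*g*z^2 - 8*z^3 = (g - 2*z)*(g + 4*z)*(g*z + z)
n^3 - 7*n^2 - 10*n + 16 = (n - 8)*(n - 1)*(n + 2)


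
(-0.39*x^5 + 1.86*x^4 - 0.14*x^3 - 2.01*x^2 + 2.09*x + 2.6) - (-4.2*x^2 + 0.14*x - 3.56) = -0.39*x^5 + 1.86*x^4 - 0.14*x^3 + 2.19*x^2 + 1.95*x + 6.16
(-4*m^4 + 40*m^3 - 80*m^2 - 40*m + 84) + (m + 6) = -4*m^4 + 40*m^3 - 80*m^2 - 39*m + 90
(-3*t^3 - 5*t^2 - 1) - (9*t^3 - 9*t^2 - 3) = -12*t^3 + 4*t^2 + 2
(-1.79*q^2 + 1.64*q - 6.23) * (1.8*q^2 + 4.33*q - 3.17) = -3.222*q^4 - 4.7987*q^3 + 1.5615*q^2 - 32.1747*q + 19.7491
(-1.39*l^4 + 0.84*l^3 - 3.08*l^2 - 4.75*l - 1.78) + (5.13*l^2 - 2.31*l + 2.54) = -1.39*l^4 + 0.84*l^3 + 2.05*l^2 - 7.06*l + 0.76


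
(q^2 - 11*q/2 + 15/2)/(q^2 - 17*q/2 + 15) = (q - 3)/(q - 6)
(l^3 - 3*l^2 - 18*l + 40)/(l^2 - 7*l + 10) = l + 4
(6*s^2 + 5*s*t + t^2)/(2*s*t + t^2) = (3*s + t)/t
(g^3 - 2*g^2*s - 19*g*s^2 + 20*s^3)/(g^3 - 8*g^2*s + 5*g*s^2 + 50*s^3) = (-g^2 - 3*g*s + 4*s^2)/(-g^2 + 3*g*s + 10*s^2)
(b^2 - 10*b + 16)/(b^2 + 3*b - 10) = (b - 8)/(b + 5)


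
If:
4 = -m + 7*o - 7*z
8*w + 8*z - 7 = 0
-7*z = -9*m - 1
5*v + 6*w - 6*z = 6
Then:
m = 7*z/9 - 1/9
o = 10*z/9 + 5/9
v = 12*z/5 + 3/20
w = 7/8 - z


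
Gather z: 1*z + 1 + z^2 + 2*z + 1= z^2 + 3*z + 2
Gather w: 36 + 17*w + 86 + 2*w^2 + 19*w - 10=2*w^2 + 36*w + 112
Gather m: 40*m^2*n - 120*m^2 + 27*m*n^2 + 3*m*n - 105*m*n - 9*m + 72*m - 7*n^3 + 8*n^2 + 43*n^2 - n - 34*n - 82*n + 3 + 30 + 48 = m^2*(40*n - 120) + m*(27*n^2 - 102*n + 63) - 7*n^3 + 51*n^2 - 117*n + 81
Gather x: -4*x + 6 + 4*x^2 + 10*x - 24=4*x^2 + 6*x - 18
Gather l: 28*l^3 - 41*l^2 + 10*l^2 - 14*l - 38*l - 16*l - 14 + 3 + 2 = 28*l^3 - 31*l^2 - 68*l - 9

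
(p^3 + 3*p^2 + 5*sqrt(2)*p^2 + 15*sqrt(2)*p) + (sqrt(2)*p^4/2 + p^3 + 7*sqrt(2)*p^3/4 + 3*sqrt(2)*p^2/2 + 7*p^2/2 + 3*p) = sqrt(2)*p^4/2 + 2*p^3 + 7*sqrt(2)*p^3/4 + 13*p^2/2 + 13*sqrt(2)*p^2/2 + 3*p + 15*sqrt(2)*p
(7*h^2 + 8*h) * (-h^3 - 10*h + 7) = -7*h^5 - 8*h^4 - 70*h^3 - 31*h^2 + 56*h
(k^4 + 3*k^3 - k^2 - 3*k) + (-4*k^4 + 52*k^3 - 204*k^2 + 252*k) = -3*k^4 + 55*k^3 - 205*k^2 + 249*k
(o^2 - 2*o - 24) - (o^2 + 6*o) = -8*o - 24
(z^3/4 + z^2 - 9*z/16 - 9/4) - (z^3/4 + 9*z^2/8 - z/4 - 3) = -z^2/8 - 5*z/16 + 3/4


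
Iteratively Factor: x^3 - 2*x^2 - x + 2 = (x - 1)*(x^2 - x - 2) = (x - 2)*(x - 1)*(x + 1)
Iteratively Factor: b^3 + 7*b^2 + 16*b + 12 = (b + 2)*(b^2 + 5*b + 6) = (b + 2)^2*(b + 3)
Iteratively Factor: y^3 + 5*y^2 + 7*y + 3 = (y + 1)*(y^2 + 4*y + 3) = (y + 1)^2*(y + 3)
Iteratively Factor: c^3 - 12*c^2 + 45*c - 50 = (c - 5)*(c^2 - 7*c + 10) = (c - 5)*(c - 2)*(c - 5)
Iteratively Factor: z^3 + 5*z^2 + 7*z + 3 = (z + 3)*(z^2 + 2*z + 1) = (z + 1)*(z + 3)*(z + 1)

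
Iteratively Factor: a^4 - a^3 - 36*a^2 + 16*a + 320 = (a + 4)*(a^3 - 5*a^2 - 16*a + 80) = (a + 4)^2*(a^2 - 9*a + 20) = (a - 4)*(a + 4)^2*(a - 5)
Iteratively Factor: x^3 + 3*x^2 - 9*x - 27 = (x + 3)*(x^2 - 9) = (x + 3)^2*(x - 3)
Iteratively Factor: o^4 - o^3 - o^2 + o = (o - 1)*(o^3 - o) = (o - 1)*(o + 1)*(o^2 - o) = (o - 1)^2*(o + 1)*(o)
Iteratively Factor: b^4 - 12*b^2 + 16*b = (b - 2)*(b^3 + 2*b^2 - 8*b) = (b - 2)^2*(b^2 + 4*b) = b*(b - 2)^2*(b + 4)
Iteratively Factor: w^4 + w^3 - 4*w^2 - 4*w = (w)*(w^3 + w^2 - 4*w - 4) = w*(w + 2)*(w^2 - w - 2) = w*(w - 2)*(w + 2)*(w + 1)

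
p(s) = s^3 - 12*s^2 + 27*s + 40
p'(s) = 3*s^2 - 24*s + 27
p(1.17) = 56.76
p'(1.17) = 3.03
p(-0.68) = 15.78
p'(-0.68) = 44.71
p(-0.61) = 18.84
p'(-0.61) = 42.76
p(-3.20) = -202.05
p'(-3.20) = 134.52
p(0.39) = 48.76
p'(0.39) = 18.10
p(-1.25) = -14.45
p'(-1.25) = 61.69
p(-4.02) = -327.43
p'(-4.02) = 171.96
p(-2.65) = -134.43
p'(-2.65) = 111.67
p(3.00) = 40.00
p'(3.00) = -18.00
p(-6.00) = -770.00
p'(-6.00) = 279.00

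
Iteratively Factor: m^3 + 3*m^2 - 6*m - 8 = (m - 2)*(m^2 + 5*m + 4) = (m - 2)*(m + 4)*(m + 1)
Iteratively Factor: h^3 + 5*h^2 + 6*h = (h)*(h^2 + 5*h + 6) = h*(h + 2)*(h + 3)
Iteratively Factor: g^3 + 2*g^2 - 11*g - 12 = (g + 1)*(g^2 + g - 12) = (g - 3)*(g + 1)*(g + 4)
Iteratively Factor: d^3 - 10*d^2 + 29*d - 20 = (d - 4)*(d^2 - 6*d + 5) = (d - 5)*(d - 4)*(d - 1)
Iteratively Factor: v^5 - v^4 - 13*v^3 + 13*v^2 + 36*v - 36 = (v - 3)*(v^4 + 2*v^3 - 7*v^2 - 8*v + 12) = (v - 3)*(v - 2)*(v^3 + 4*v^2 + v - 6) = (v - 3)*(v - 2)*(v - 1)*(v^2 + 5*v + 6) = (v - 3)*(v - 2)*(v - 1)*(v + 3)*(v + 2)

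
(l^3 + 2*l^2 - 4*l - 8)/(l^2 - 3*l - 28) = (-l^3 - 2*l^2 + 4*l + 8)/(-l^2 + 3*l + 28)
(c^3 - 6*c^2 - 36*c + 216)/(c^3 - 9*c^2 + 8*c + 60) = (c^2 - 36)/(c^2 - 3*c - 10)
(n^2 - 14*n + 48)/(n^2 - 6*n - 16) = (n - 6)/(n + 2)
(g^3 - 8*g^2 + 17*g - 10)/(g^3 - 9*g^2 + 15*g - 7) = (g^2 - 7*g + 10)/(g^2 - 8*g + 7)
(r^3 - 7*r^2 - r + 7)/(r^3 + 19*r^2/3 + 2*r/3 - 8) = 3*(r^2 - 6*r - 7)/(3*r^2 + 22*r + 24)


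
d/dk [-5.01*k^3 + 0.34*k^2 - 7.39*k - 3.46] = -15.03*k^2 + 0.68*k - 7.39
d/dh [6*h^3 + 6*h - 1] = 18*h^2 + 6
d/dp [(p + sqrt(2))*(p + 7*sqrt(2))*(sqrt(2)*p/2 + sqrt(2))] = 3*sqrt(2)*p^2/2 + 2*sqrt(2)*p + 16*p + 7*sqrt(2) + 16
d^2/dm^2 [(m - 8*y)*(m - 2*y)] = 2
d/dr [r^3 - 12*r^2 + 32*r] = 3*r^2 - 24*r + 32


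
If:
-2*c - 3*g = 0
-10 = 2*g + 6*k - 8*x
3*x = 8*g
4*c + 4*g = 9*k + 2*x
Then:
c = -135/218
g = 45/109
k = -110/327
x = 120/109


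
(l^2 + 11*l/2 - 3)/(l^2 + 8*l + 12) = (l - 1/2)/(l + 2)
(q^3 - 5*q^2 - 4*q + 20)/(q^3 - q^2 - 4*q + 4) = (q - 5)/(q - 1)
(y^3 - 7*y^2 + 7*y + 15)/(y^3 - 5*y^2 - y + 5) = (y - 3)/(y - 1)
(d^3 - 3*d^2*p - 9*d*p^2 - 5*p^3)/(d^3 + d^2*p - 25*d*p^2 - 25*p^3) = (d + p)/(d + 5*p)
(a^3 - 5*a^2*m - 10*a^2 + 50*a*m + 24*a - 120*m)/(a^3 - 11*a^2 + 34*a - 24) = (a - 5*m)/(a - 1)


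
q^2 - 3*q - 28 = (q - 7)*(q + 4)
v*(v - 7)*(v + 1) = v^3 - 6*v^2 - 7*v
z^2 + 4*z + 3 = (z + 1)*(z + 3)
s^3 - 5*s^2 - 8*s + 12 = (s - 6)*(s - 1)*(s + 2)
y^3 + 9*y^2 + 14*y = y*(y + 2)*(y + 7)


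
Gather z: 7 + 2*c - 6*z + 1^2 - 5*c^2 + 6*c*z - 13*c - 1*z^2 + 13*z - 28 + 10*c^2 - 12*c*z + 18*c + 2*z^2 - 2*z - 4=5*c^2 + 7*c + z^2 + z*(5 - 6*c) - 24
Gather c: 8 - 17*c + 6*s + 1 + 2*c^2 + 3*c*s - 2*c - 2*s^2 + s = 2*c^2 + c*(3*s - 19) - 2*s^2 + 7*s + 9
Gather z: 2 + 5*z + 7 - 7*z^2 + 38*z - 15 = -7*z^2 + 43*z - 6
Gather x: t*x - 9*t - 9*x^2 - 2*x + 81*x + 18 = -9*t - 9*x^2 + x*(t + 79) + 18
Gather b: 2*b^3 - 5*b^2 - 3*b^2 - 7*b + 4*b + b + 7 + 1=2*b^3 - 8*b^2 - 2*b + 8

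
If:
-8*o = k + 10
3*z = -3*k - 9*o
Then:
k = 6 - 8*z/5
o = z/5 - 2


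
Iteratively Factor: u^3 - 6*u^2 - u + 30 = (u + 2)*(u^2 - 8*u + 15) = (u - 3)*(u + 2)*(u - 5)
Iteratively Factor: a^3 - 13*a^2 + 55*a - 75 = (a - 5)*(a^2 - 8*a + 15) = (a - 5)*(a - 3)*(a - 5)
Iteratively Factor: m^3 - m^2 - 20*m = (m)*(m^2 - m - 20) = m*(m - 5)*(m + 4)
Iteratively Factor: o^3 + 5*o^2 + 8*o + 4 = (o + 1)*(o^2 + 4*o + 4) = (o + 1)*(o + 2)*(o + 2)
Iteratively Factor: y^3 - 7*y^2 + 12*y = (y)*(y^2 - 7*y + 12) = y*(y - 3)*(y - 4)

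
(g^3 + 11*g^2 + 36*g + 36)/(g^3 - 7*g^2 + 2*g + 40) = (g^2 + 9*g + 18)/(g^2 - 9*g + 20)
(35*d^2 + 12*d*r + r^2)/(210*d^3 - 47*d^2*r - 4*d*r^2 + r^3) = (5*d + r)/(30*d^2 - 11*d*r + r^2)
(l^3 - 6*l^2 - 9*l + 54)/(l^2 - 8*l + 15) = (l^2 - 3*l - 18)/(l - 5)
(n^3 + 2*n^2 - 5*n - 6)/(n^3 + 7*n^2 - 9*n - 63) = (n^2 - n - 2)/(n^2 + 4*n - 21)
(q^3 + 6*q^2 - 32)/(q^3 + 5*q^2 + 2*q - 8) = (q^2 + 2*q - 8)/(q^2 + q - 2)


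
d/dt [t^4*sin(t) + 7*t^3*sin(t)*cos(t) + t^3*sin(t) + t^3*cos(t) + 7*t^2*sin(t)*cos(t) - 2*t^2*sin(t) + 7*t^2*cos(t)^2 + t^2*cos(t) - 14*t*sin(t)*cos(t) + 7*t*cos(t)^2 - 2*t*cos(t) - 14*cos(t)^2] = t^4*cos(t) + 3*t^3*sin(t) + t^3*cos(t) + 7*t^3*cos(2*t) + 2*t^2*sin(t) + 7*t^2*sin(2*t)/2 + t^2*cos(t) + 7*t^2*cos(2*t) - 7*t*cos(2*t) + 2*sqrt(2)*t*cos(t + pi/4) + 7*t + 7*sin(2*t) - 2*cos(t) + 7*cos(2*t)/2 + 7/2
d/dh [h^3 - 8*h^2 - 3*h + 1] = 3*h^2 - 16*h - 3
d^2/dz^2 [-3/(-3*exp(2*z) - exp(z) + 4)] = 3*(2*(6*exp(z) + 1)^2*exp(z) - (12*exp(z) + 1)*(3*exp(2*z) + exp(z) - 4))*exp(z)/(3*exp(2*z) + exp(z) - 4)^3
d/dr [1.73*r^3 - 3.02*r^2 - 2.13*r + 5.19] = 5.19*r^2 - 6.04*r - 2.13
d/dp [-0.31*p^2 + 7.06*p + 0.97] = 7.06 - 0.62*p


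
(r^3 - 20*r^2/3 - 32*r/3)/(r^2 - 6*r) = (3*r^2 - 20*r - 32)/(3*(r - 6))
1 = 1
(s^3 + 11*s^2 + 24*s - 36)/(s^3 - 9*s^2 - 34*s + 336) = (s^2 + 5*s - 6)/(s^2 - 15*s + 56)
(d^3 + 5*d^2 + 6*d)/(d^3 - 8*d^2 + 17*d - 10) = d*(d^2 + 5*d + 6)/(d^3 - 8*d^2 + 17*d - 10)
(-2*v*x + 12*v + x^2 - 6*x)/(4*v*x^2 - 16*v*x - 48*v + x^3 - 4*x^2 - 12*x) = (-2*v + x)/(4*v*x + 8*v + x^2 + 2*x)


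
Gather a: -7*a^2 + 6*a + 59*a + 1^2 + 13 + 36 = -7*a^2 + 65*a + 50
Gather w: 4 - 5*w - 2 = 2 - 5*w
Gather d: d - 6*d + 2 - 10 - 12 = -5*d - 20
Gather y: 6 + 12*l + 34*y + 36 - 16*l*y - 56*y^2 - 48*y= 12*l - 56*y^2 + y*(-16*l - 14) + 42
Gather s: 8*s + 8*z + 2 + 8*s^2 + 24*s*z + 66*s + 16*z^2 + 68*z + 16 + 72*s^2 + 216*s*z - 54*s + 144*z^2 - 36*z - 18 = 80*s^2 + s*(240*z + 20) + 160*z^2 + 40*z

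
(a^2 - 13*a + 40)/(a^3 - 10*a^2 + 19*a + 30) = (a - 8)/(a^2 - 5*a - 6)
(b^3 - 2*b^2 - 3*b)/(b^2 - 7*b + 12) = b*(b + 1)/(b - 4)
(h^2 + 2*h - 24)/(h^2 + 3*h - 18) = (h - 4)/(h - 3)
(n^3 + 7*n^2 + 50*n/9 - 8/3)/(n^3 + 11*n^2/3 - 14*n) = (9*n^2 + 9*n - 4)/(3*n*(3*n - 7))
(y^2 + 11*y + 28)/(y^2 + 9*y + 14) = (y + 4)/(y + 2)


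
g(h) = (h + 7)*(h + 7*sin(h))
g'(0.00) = 56.00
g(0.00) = 0.00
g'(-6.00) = 3.68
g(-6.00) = -4.04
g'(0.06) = 56.87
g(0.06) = 3.39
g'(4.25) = -25.89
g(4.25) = -22.67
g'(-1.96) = -16.78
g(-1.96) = -42.52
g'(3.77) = -50.56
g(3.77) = -3.72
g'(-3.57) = -19.07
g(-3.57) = -2.27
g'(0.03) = 56.46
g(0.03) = 1.69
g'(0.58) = 56.38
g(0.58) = 33.47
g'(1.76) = 5.86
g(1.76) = 75.64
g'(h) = h + (h + 7)*(7*cos(h) + 1) + 7*sin(h)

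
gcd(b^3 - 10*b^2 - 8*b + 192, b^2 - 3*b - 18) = b - 6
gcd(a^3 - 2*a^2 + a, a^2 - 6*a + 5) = a - 1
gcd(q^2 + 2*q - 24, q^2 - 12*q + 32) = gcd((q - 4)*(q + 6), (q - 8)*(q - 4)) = q - 4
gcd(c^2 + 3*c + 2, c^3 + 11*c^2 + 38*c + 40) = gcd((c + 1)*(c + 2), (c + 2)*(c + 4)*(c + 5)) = c + 2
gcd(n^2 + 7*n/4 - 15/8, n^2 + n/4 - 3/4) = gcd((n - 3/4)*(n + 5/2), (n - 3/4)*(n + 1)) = n - 3/4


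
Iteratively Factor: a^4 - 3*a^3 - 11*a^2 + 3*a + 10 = (a + 2)*(a^3 - 5*a^2 - a + 5) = (a + 1)*(a + 2)*(a^2 - 6*a + 5) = (a - 5)*(a + 1)*(a + 2)*(a - 1)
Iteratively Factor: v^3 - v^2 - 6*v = (v - 3)*(v^2 + 2*v) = v*(v - 3)*(v + 2)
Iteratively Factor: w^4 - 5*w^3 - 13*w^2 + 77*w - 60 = (w + 4)*(w^3 - 9*w^2 + 23*w - 15) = (w - 3)*(w + 4)*(w^2 - 6*w + 5) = (w - 5)*(w - 3)*(w + 4)*(w - 1)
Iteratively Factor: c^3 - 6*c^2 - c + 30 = (c - 5)*(c^2 - c - 6) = (c - 5)*(c - 3)*(c + 2)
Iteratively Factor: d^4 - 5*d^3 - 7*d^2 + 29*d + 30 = (d + 2)*(d^3 - 7*d^2 + 7*d + 15) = (d + 1)*(d + 2)*(d^2 - 8*d + 15) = (d - 3)*(d + 1)*(d + 2)*(d - 5)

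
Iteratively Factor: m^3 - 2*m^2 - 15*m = (m - 5)*(m^2 + 3*m) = (m - 5)*(m + 3)*(m)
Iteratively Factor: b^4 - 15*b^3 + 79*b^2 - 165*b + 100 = (b - 5)*(b^3 - 10*b^2 + 29*b - 20) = (b - 5)*(b - 4)*(b^2 - 6*b + 5) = (b - 5)^2*(b - 4)*(b - 1)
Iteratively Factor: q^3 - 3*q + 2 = (q - 1)*(q^2 + q - 2) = (q - 1)^2*(q + 2)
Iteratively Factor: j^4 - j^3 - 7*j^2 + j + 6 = (j - 3)*(j^3 + 2*j^2 - j - 2) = (j - 3)*(j - 1)*(j^2 + 3*j + 2) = (j - 3)*(j - 1)*(j + 2)*(j + 1)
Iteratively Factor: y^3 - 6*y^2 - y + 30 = (y + 2)*(y^2 - 8*y + 15) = (y - 5)*(y + 2)*(y - 3)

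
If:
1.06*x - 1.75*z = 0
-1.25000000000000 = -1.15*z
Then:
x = 1.79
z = 1.09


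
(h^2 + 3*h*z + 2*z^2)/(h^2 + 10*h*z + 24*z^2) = (h^2 + 3*h*z + 2*z^2)/(h^2 + 10*h*z + 24*z^2)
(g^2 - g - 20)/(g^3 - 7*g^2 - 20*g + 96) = (g - 5)/(g^2 - 11*g + 24)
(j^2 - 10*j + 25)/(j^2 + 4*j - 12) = (j^2 - 10*j + 25)/(j^2 + 4*j - 12)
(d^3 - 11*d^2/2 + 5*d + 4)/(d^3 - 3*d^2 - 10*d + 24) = (d + 1/2)/(d + 3)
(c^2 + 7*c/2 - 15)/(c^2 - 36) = (c - 5/2)/(c - 6)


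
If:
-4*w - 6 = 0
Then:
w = -3/2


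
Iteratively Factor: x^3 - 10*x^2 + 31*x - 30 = (x - 5)*(x^2 - 5*x + 6) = (x - 5)*(x - 2)*(x - 3)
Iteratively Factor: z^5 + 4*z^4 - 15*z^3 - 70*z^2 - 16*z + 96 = (z + 3)*(z^4 + z^3 - 18*z^2 - 16*z + 32) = (z - 4)*(z + 3)*(z^3 + 5*z^2 + 2*z - 8) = (z - 4)*(z + 3)*(z + 4)*(z^2 + z - 2) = (z - 4)*(z + 2)*(z + 3)*(z + 4)*(z - 1)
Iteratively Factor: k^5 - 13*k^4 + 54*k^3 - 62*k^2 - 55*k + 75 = (k - 5)*(k^4 - 8*k^3 + 14*k^2 + 8*k - 15) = (k - 5)*(k - 1)*(k^3 - 7*k^2 + 7*k + 15) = (k - 5)*(k - 1)*(k + 1)*(k^2 - 8*k + 15) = (k - 5)^2*(k - 1)*(k + 1)*(k - 3)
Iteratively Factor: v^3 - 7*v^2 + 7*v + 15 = (v + 1)*(v^2 - 8*v + 15) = (v - 5)*(v + 1)*(v - 3)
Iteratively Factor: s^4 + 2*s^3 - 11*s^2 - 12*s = (s + 4)*(s^3 - 2*s^2 - 3*s) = (s - 3)*(s + 4)*(s^2 + s) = (s - 3)*(s + 1)*(s + 4)*(s)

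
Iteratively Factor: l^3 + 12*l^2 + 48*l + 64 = (l + 4)*(l^2 + 8*l + 16) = (l + 4)^2*(l + 4)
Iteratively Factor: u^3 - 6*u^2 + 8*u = (u)*(u^2 - 6*u + 8) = u*(u - 2)*(u - 4)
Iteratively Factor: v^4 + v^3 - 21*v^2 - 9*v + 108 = (v - 3)*(v^3 + 4*v^2 - 9*v - 36) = (v - 3)*(v + 4)*(v^2 - 9) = (v - 3)*(v + 3)*(v + 4)*(v - 3)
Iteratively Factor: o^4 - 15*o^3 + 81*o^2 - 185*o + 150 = (o - 3)*(o^3 - 12*o^2 + 45*o - 50) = (o - 5)*(o - 3)*(o^2 - 7*o + 10) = (o - 5)*(o - 3)*(o - 2)*(o - 5)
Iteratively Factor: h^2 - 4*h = (h - 4)*(h)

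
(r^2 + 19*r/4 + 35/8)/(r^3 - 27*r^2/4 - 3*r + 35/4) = (r + 7/2)/(r^2 - 8*r + 7)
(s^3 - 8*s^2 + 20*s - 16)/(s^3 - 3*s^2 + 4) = (s - 4)/(s + 1)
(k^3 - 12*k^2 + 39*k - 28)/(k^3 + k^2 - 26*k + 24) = (k - 7)/(k + 6)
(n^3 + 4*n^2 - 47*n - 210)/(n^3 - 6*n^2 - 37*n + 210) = (n + 5)/(n - 5)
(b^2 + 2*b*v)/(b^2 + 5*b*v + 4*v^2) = b*(b + 2*v)/(b^2 + 5*b*v + 4*v^2)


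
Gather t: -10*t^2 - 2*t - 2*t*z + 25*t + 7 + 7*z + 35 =-10*t^2 + t*(23 - 2*z) + 7*z + 42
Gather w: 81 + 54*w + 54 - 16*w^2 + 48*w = -16*w^2 + 102*w + 135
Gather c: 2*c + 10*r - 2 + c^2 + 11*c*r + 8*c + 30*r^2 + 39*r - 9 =c^2 + c*(11*r + 10) + 30*r^2 + 49*r - 11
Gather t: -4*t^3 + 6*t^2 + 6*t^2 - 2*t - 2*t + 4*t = -4*t^3 + 12*t^2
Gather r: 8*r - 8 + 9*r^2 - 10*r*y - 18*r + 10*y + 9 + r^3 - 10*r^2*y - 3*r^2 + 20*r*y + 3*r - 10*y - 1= r^3 + r^2*(6 - 10*y) + r*(10*y - 7)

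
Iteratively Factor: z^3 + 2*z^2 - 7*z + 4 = (z - 1)*(z^2 + 3*z - 4) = (z - 1)^2*(z + 4)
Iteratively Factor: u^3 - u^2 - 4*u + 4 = (u - 1)*(u^2 - 4) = (u - 2)*(u - 1)*(u + 2)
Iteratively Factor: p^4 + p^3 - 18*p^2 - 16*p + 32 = (p - 4)*(p^3 + 5*p^2 + 2*p - 8) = (p - 4)*(p - 1)*(p^2 + 6*p + 8) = (p - 4)*(p - 1)*(p + 4)*(p + 2)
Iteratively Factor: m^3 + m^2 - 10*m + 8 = (m - 2)*(m^2 + 3*m - 4) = (m - 2)*(m + 4)*(m - 1)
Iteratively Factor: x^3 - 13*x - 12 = (x + 3)*(x^2 - 3*x - 4) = (x - 4)*(x + 3)*(x + 1)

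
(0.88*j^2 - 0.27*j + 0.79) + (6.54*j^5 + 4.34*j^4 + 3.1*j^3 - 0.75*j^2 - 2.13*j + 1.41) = 6.54*j^5 + 4.34*j^4 + 3.1*j^3 + 0.13*j^2 - 2.4*j + 2.2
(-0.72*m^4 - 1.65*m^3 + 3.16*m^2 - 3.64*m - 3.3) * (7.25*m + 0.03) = -5.22*m^5 - 11.9841*m^4 + 22.8605*m^3 - 26.2952*m^2 - 24.0342*m - 0.099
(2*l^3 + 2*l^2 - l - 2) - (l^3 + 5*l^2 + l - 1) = l^3 - 3*l^2 - 2*l - 1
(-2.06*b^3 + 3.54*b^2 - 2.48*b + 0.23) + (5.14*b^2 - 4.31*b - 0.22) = -2.06*b^3 + 8.68*b^2 - 6.79*b + 0.01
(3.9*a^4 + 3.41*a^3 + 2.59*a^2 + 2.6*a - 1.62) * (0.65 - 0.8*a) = -3.12*a^5 - 0.193*a^4 + 0.1445*a^3 - 0.3965*a^2 + 2.986*a - 1.053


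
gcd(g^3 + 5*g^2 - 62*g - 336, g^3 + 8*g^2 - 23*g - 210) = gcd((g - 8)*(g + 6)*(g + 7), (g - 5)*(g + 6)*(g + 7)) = g^2 + 13*g + 42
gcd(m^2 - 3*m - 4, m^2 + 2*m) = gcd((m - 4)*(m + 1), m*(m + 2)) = 1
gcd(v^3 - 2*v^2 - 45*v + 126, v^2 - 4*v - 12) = v - 6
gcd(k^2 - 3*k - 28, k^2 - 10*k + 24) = 1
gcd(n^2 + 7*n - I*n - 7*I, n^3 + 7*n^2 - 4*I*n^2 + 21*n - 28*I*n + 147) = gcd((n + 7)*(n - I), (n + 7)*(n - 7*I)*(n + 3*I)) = n + 7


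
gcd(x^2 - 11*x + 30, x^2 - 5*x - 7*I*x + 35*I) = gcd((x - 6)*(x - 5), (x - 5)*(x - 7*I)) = x - 5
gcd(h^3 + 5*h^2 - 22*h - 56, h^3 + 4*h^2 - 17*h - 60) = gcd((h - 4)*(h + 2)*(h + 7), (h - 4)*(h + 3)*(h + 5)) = h - 4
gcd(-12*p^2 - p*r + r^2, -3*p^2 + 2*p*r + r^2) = 3*p + r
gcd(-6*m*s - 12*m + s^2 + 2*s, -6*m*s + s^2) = -6*m + s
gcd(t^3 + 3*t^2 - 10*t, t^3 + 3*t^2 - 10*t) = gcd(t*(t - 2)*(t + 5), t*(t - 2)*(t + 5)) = t^3 + 3*t^2 - 10*t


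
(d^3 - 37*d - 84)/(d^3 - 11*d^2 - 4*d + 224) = (d + 3)/(d - 8)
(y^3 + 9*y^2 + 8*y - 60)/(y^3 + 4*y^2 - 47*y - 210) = (y - 2)/(y - 7)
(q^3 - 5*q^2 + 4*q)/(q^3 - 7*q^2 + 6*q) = (q - 4)/(q - 6)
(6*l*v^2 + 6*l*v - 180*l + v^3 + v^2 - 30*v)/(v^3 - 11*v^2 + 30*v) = (6*l*v + 36*l + v^2 + 6*v)/(v*(v - 6))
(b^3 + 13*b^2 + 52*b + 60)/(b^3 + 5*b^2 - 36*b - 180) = (b + 2)/(b - 6)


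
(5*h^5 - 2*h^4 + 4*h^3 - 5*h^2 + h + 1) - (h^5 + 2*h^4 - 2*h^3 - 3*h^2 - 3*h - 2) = 4*h^5 - 4*h^4 + 6*h^3 - 2*h^2 + 4*h + 3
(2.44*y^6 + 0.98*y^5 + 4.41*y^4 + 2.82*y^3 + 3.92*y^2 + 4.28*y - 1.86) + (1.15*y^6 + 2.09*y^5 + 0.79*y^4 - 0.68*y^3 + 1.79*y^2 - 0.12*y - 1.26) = 3.59*y^6 + 3.07*y^5 + 5.2*y^4 + 2.14*y^3 + 5.71*y^2 + 4.16*y - 3.12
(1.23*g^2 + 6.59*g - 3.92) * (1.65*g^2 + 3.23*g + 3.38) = 2.0295*g^4 + 14.8464*g^3 + 18.9751*g^2 + 9.6126*g - 13.2496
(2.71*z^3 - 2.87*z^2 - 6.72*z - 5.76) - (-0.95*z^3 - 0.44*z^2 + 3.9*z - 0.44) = 3.66*z^3 - 2.43*z^2 - 10.62*z - 5.32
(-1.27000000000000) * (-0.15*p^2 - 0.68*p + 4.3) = 0.1905*p^2 + 0.8636*p - 5.461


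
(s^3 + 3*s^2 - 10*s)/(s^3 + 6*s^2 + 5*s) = (s - 2)/(s + 1)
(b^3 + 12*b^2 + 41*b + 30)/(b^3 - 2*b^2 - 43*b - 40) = (b + 6)/(b - 8)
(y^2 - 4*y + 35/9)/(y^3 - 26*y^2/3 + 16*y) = (9*y^2 - 36*y + 35)/(3*y*(3*y^2 - 26*y + 48))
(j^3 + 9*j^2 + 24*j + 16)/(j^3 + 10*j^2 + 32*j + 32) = (j + 1)/(j + 2)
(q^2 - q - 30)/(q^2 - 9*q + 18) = (q + 5)/(q - 3)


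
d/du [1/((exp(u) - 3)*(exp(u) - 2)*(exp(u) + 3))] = (-(exp(u) - 3)*(exp(u) - 2) - (exp(u) - 3)*(exp(u) + 3) - (exp(u) - 2)*(exp(u) + 3))*exp(u)/((exp(u) - 3)^2*(exp(u) - 2)^2*(exp(u) + 3)^2)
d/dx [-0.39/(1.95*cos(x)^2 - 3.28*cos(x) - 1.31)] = (1.2792 - 1.521*cos(x))*sin(x)/(-1.95*cos(x)^2 + 3.28*cos(x) + 1.31)^2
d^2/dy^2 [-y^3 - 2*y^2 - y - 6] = -6*y - 4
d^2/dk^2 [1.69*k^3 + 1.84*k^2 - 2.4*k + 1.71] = 10.14*k + 3.68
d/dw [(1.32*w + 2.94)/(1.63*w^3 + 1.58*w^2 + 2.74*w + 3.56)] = (2.1516*w^3 + 2.0856*w^2 + 3.6168*w - (1.32*w + 2.94)*(4.89*w^2 + 3.16*w + 2.74) + 4.6992)/(1.63*w^3 + 1.58*w^2 + 2.74*w + 3.56)^2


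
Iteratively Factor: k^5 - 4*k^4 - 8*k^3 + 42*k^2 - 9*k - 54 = (k - 3)*(k^4 - k^3 - 11*k^2 + 9*k + 18) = (k - 3)*(k - 2)*(k^3 + k^2 - 9*k - 9) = (k - 3)*(k - 2)*(k + 1)*(k^2 - 9) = (k - 3)*(k - 2)*(k + 1)*(k + 3)*(k - 3)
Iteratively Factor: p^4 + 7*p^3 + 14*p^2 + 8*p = (p + 4)*(p^3 + 3*p^2 + 2*p) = (p + 1)*(p + 4)*(p^2 + 2*p) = p*(p + 1)*(p + 4)*(p + 2)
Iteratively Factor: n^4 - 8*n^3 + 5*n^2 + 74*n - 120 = (n - 4)*(n^3 - 4*n^2 - 11*n + 30) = (n - 4)*(n - 2)*(n^2 - 2*n - 15) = (n - 4)*(n - 2)*(n + 3)*(n - 5)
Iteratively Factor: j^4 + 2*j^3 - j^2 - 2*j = (j)*(j^3 + 2*j^2 - j - 2) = j*(j + 2)*(j^2 - 1) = j*(j - 1)*(j + 2)*(j + 1)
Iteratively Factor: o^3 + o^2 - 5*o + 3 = (o + 3)*(o^2 - 2*o + 1) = (o - 1)*(o + 3)*(o - 1)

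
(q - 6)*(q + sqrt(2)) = q^2 - 6*q + sqrt(2)*q - 6*sqrt(2)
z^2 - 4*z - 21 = (z - 7)*(z + 3)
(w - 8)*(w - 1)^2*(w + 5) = w^4 - 5*w^3 - 33*w^2 + 77*w - 40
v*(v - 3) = v^2 - 3*v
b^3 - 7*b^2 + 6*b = b*(b - 6)*(b - 1)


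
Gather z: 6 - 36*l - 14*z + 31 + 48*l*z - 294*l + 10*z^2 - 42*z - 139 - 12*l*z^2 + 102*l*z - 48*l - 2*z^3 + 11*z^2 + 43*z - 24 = -378*l - 2*z^3 + z^2*(21 - 12*l) + z*(150*l - 13) - 126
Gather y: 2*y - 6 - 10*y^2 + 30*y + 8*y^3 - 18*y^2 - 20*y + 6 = 8*y^3 - 28*y^2 + 12*y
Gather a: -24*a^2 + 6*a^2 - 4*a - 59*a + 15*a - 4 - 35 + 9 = -18*a^2 - 48*a - 30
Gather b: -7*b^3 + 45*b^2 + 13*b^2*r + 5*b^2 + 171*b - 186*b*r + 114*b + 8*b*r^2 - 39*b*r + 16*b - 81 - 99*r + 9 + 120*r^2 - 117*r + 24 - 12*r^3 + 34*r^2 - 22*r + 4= -7*b^3 + b^2*(13*r + 50) + b*(8*r^2 - 225*r + 301) - 12*r^3 + 154*r^2 - 238*r - 44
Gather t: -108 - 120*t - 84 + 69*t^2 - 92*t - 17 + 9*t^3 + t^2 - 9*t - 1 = 9*t^3 + 70*t^2 - 221*t - 210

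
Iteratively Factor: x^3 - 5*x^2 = (x - 5)*(x^2) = x*(x - 5)*(x)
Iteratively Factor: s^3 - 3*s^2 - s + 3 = (s - 3)*(s^2 - 1) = (s - 3)*(s + 1)*(s - 1)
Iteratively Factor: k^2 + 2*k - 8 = (k - 2)*(k + 4)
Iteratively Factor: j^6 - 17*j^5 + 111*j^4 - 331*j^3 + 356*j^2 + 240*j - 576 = (j - 3)*(j^5 - 14*j^4 + 69*j^3 - 124*j^2 - 16*j + 192) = (j - 3)*(j + 1)*(j^4 - 15*j^3 + 84*j^2 - 208*j + 192) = (j - 4)*(j - 3)*(j + 1)*(j^3 - 11*j^2 + 40*j - 48) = (j - 4)*(j - 3)^2*(j + 1)*(j^2 - 8*j + 16) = (j - 4)^2*(j - 3)^2*(j + 1)*(j - 4)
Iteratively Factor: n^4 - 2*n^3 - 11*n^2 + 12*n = (n + 3)*(n^3 - 5*n^2 + 4*n) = (n - 4)*(n + 3)*(n^2 - n) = (n - 4)*(n - 1)*(n + 3)*(n)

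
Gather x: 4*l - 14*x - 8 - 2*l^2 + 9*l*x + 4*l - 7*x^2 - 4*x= -2*l^2 + 8*l - 7*x^2 + x*(9*l - 18) - 8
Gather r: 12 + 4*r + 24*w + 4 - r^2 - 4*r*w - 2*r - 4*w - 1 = -r^2 + r*(2 - 4*w) + 20*w + 15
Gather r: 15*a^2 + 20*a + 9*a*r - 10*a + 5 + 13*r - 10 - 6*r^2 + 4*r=15*a^2 + 10*a - 6*r^2 + r*(9*a + 17) - 5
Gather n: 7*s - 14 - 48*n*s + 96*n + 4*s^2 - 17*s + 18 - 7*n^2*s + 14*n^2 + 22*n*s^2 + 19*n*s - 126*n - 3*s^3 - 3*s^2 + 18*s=n^2*(14 - 7*s) + n*(22*s^2 - 29*s - 30) - 3*s^3 + s^2 + 8*s + 4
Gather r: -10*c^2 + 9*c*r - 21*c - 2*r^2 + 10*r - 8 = -10*c^2 - 21*c - 2*r^2 + r*(9*c + 10) - 8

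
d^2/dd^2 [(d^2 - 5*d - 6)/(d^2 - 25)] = 2*(-5*d^3 + 57*d^2 - 375*d + 475)/(d^6 - 75*d^4 + 1875*d^2 - 15625)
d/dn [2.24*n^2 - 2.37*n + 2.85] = 4.48*n - 2.37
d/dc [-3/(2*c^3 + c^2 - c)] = 3*(6*c^2 + 2*c - 1)/(c^2*(2*c^2 + c - 1)^2)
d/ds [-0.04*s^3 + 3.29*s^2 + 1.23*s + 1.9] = -0.12*s^2 + 6.58*s + 1.23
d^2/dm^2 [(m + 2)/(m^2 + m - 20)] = 2*(-3*(m + 1)*(m^2 + m - 20) + (m + 2)*(2*m + 1)^2)/(m^2 + m - 20)^3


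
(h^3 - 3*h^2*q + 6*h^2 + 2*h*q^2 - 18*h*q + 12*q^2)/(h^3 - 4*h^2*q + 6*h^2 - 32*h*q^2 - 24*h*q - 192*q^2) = (-h^2 + 3*h*q - 2*q^2)/(-h^2 + 4*h*q + 32*q^2)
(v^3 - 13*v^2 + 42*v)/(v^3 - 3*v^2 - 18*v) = (v - 7)/(v + 3)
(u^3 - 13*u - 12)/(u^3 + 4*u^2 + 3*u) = (u - 4)/u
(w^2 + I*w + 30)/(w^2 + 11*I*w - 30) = (w - 5*I)/(w + 5*I)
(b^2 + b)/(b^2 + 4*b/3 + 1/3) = 3*b/(3*b + 1)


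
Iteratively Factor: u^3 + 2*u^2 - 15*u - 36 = (u + 3)*(u^2 - u - 12) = (u - 4)*(u + 3)*(u + 3)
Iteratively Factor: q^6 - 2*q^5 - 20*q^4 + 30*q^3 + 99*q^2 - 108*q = (q + 3)*(q^5 - 5*q^4 - 5*q^3 + 45*q^2 - 36*q) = (q - 4)*(q + 3)*(q^4 - q^3 - 9*q^2 + 9*q) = (q - 4)*(q - 3)*(q + 3)*(q^3 + 2*q^2 - 3*q) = (q - 4)*(q - 3)*(q - 1)*(q + 3)*(q^2 + 3*q) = (q - 4)*(q - 3)*(q - 1)*(q + 3)^2*(q)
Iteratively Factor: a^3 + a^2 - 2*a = (a + 2)*(a^2 - a) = a*(a + 2)*(a - 1)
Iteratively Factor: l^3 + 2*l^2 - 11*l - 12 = (l + 4)*(l^2 - 2*l - 3) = (l + 1)*(l + 4)*(l - 3)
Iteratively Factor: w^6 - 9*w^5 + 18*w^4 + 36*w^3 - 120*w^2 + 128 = (w + 2)*(w^5 - 11*w^4 + 40*w^3 - 44*w^2 - 32*w + 64) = (w - 2)*(w + 2)*(w^4 - 9*w^3 + 22*w^2 - 32) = (w - 4)*(w - 2)*(w + 2)*(w^3 - 5*w^2 + 2*w + 8) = (w - 4)^2*(w - 2)*(w + 2)*(w^2 - w - 2) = (w - 4)^2*(w - 2)^2*(w + 2)*(w + 1)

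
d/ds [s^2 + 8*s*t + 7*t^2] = 2*s + 8*t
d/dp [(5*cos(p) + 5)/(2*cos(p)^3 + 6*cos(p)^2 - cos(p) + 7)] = 5*(15*cos(p) + 6*cos(2*p) + cos(3*p) - 2)*sin(p)/(2*cos(p)^3 + 6*cos(p)^2 - cos(p) + 7)^2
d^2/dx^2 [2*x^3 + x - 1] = 12*x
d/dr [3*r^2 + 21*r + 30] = 6*r + 21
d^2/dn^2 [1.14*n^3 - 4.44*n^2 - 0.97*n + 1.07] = 6.84*n - 8.88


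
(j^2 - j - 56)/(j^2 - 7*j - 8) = (j + 7)/(j + 1)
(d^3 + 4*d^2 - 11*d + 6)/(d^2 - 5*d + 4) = (d^2 + 5*d - 6)/(d - 4)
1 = 1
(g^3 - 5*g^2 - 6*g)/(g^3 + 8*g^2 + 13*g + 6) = g*(g - 6)/(g^2 + 7*g + 6)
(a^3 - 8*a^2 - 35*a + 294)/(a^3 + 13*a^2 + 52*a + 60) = (a^2 - 14*a + 49)/(a^2 + 7*a + 10)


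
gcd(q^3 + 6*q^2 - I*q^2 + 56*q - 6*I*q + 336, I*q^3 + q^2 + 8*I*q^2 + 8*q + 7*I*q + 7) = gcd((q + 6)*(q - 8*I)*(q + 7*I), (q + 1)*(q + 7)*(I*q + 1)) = 1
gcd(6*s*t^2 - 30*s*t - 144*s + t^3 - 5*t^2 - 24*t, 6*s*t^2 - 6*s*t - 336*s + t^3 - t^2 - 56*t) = 6*s*t - 48*s + t^2 - 8*t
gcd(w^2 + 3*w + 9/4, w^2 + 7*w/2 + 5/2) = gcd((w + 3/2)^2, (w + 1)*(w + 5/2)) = 1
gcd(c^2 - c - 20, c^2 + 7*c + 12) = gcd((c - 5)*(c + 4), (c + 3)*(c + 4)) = c + 4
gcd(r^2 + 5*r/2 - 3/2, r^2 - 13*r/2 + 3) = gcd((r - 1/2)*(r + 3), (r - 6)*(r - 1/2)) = r - 1/2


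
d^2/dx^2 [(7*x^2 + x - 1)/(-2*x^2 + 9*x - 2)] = 2*(-130*x^3 + 96*x^2 - 42*x + 31)/(8*x^6 - 108*x^5 + 510*x^4 - 945*x^3 + 510*x^2 - 108*x + 8)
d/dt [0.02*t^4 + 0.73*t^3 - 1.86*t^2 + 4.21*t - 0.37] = 0.08*t^3 + 2.19*t^2 - 3.72*t + 4.21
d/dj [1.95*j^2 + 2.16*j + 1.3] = 3.9*j + 2.16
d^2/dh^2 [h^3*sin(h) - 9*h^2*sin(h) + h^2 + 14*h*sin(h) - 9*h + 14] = -h^3*sin(h) + 9*h^2*sin(h) + 6*h^2*cos(h) - 8*h*sin(h) - 36*h*cos(h) - 18*sin(h) + 28*cos(h) + 2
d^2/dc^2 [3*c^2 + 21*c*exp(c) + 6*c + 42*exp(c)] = 21*c*exp(c) + 84*exp(c) + 6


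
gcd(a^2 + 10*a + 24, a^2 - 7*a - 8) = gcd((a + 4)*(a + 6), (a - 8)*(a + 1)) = 1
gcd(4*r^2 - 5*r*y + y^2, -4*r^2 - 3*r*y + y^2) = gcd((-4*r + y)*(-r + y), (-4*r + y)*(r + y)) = -4*r + y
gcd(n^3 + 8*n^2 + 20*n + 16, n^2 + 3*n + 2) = n + 2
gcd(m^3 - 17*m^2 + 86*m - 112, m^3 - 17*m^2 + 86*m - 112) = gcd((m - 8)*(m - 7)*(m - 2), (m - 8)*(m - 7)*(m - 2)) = m^3 - 17*m^2 + 86*m - 112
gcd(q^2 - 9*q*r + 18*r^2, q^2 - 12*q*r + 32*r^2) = 1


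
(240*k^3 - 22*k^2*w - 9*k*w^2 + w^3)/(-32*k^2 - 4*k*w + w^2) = (-30*k^2 - k*w + w^2)/(4*k + w)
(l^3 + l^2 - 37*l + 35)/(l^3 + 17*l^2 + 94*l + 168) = (l^2 - 6*l + 5)/(l^2 + 10*l + 24)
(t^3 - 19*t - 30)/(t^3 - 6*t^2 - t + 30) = (t + 3)/(t - 3)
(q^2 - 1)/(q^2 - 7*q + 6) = (q + 1)/(q - 6)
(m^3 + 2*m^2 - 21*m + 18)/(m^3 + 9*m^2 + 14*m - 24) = (m - 3)/(m + 4)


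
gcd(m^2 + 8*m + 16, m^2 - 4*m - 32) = m + 4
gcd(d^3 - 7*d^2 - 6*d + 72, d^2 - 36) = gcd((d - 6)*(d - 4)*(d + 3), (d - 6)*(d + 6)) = d - 6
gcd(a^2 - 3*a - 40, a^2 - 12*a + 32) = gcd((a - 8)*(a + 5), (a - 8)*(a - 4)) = a - 8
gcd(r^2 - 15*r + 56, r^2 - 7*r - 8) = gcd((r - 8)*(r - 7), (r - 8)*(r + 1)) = r - 8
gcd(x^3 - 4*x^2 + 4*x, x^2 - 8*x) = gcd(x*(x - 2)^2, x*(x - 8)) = x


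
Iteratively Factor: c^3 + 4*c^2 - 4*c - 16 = (c + 4)*(c^2 - 4) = (c + 2)*(c + 4)*(c - 2)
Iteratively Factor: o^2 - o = (o - 1)*(o)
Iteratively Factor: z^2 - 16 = (z + 4)*(z - 4)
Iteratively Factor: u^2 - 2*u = (u)*(u - 2)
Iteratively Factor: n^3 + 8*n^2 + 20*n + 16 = (n + 4)*(n^2 + 4*n + 4) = (n + 2)*(n + 4)*(n + 2)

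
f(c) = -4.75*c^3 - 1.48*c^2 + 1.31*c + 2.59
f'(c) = -14.25*c^2 - 2.96*c + 1.31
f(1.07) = -3.52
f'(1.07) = -18.17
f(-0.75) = 2.78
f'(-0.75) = -4.49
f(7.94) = -2458.00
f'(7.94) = -920.56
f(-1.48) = 12.81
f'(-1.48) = -25.52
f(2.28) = -58.42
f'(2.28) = -79.52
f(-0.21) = 2.29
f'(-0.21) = 1.30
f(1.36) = -10.31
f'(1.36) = -29.07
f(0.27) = 2.74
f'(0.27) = -0.53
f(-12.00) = 7981.75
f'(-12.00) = -2015.17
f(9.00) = -3568.25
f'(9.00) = -1179.58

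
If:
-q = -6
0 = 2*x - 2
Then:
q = 6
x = 1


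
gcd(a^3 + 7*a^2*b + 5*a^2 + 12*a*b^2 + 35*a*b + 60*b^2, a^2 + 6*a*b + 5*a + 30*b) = a + 5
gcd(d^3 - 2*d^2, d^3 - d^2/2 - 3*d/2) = d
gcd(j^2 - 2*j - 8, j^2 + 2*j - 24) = j - 4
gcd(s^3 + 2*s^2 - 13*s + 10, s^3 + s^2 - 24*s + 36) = s - 2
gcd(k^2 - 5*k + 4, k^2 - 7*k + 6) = k - 1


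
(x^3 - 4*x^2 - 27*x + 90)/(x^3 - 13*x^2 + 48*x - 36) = (x^2 + 2*x - 15)/(x^2 - 7*x + 6)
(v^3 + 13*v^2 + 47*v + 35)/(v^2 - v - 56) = (v^2 + 6*v + 5)/(v - 8)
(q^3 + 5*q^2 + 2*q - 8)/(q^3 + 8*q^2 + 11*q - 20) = (q + 2)/(q + 5)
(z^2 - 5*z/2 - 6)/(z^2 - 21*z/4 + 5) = 2*(2*z + 3)/(4*z - 5)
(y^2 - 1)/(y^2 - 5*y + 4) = (y + 1)/(y - 4)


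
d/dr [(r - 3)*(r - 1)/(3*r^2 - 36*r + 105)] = 8*(-r^2 + 8*r - 13)/(3*(r^4 - 24*r^3 + 214*r^2 - 840*r + 1225))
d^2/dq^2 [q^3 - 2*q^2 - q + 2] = 6*q - 4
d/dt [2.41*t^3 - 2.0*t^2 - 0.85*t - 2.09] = 7.23*t^2 - 4.0*t - 0.85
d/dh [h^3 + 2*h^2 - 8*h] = 3*h^2 + 4*h - 8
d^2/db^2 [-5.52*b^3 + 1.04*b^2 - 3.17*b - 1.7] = 2.08 - 33.12*b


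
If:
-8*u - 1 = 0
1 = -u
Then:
No Solution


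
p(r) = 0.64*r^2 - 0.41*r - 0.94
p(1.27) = -0.43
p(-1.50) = 1.12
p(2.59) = 2.29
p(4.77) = 11.67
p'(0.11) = -0.27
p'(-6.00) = -8.09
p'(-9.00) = -11.93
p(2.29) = 1.48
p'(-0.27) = -0.76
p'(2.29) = 2.52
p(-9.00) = 54.59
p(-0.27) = -0.78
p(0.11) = -0.98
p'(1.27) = 1.22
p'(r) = 1.28*r - 0.41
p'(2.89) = 3.29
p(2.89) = 3.22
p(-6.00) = 24.56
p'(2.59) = 2.91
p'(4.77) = 5.70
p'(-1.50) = -2.33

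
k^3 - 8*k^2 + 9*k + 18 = (k - 6)*(k - 3)*(k + 1)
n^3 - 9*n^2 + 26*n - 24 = (n - 4)*(n - 3)*(n - 2)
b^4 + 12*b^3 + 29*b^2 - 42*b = b*(b - 1)*(b + 6)*(b + 7)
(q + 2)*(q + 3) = q^2 + 5*q + 6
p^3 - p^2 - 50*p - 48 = (p - 8)*(p + 1)*(p + 6)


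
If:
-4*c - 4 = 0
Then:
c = -1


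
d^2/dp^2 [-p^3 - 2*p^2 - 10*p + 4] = -6*p - 4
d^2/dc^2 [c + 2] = 0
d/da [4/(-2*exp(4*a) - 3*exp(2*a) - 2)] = (32*exp(2*a) + 24)*exp(2*a)/(2*exp(4*a) + 3*exp(2*a) + 2)^2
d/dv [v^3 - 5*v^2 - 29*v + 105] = 3*v^2 - 10*v - 29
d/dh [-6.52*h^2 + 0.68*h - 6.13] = 0.68 - 13.04*h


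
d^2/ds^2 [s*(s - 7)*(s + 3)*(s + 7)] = 12*s^2 + 18*s - 98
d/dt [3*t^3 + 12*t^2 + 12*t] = 9*t^2 + 24*t + 12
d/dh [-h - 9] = -1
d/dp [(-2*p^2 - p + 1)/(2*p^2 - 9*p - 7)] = 4*(5*p^2 + 6*p + 4)/(4*p^4 - 36*p^3 + 53*p^2 + 126*p + 49)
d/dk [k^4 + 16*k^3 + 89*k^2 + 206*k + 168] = 4*k^3 + 48*k^2 + 178*k + 206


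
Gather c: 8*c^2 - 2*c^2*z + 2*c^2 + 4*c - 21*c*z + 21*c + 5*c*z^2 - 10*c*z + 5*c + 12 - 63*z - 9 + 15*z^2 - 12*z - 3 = c^2*(10 - 2*z) + c*(5*z^2 - 31*z + 30) + 15*z^2 - 75*z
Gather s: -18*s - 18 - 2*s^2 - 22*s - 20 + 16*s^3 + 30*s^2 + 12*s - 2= 16*s^3 + 28*s^2 - 28*s - 40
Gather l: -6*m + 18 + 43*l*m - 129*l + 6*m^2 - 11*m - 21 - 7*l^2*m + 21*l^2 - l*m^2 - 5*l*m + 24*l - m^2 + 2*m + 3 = l^2*(21 - 7*m) + l*(-m^2 + 38*m - 105) + 5*m^2 - 15*m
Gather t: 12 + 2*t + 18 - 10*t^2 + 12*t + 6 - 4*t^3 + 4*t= -4*t^3 - 10*t^2 + 18*t + 36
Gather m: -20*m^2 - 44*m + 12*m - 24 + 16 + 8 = -20*m^2 - 32*m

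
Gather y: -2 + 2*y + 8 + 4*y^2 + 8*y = 4*y^2 + 10*y + 6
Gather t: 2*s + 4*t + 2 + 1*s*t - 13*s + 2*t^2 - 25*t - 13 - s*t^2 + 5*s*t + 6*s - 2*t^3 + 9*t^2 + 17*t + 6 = -5*s - 2*t^3 + t^2*(11 - s) + t*(6*s - 4) - 5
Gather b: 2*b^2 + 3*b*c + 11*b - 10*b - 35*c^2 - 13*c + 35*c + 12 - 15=2*b^2 + b*(3*c + 1) - 35*c^2 + 22*c - 3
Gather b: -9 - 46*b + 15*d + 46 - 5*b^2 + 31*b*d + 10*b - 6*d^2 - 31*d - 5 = -5*b^2 + b*(31*d - 36) - 6*d^2 - 16*d + 32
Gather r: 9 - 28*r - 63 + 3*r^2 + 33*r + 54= 3*r^2 + 5*r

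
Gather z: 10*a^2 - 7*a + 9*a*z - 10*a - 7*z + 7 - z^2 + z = 10*a^2 - 17*a - z^2 + z*(9*a - 6) + 7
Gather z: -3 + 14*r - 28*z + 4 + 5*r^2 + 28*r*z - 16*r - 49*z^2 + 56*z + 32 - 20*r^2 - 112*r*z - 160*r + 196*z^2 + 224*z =-15*r^2 - 162*r + 147*z^2 + z*(252 - 84*r) + 33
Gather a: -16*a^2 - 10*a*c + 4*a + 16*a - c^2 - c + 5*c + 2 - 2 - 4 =-16*a^2 + a*(20 - 10*c) - c^2 + 4*c - 4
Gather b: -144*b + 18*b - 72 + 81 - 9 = -126*b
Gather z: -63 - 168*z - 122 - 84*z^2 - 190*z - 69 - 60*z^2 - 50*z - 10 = -144*z^2 - 408*z - 264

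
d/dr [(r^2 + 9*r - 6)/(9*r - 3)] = (3*r^2 - 2*r + 9)/(3*(9*r^2 - 6*r + 1))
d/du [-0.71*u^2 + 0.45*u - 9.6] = 0.45 - 1.42*u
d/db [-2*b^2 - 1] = -4*b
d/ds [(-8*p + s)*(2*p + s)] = -6*p + 2*s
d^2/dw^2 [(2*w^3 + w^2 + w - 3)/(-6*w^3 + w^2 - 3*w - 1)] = 4*(-24*w^6 + 396*w^4 - 54*w^3 + 93*w^2 - 45*w + 16)/(216*w^9 - 108*w^8 + 342*w^7 - w^6 + 135*w^5 + 84*w^4 + 27*w^3 + 24*w^2 + 9*w + 1)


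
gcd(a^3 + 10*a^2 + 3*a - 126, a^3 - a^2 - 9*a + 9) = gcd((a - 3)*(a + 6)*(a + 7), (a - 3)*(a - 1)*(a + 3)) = a - 3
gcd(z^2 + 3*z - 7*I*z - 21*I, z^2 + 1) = 1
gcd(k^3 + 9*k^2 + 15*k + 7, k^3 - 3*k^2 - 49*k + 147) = k + 7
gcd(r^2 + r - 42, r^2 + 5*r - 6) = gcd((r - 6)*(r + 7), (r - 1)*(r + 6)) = 1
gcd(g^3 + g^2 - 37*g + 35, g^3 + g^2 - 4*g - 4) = 1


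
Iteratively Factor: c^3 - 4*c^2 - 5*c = (c + 1)*(c^2 - 5*c) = c*(c + 1)*(c - 5)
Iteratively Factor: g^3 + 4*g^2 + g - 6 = (g - 1)*(g^2 + 5*g + 6) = (g - 1)*(g + 2)*(g + 3)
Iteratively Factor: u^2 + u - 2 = (u - 1)*(u + 2)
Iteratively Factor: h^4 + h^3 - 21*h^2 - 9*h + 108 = (h - 3)*(h^3 + 4*h^2 - 9*h - 36) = (h - 3)*(h + 4)*(h^2 - 9) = (h - 3)^2*(h + 4)*(h + 3)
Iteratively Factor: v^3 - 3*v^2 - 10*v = (v + 2)*(v^2 - 5*v) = v*(v + 2)*(v - 5)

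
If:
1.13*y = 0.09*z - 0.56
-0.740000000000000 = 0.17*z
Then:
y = -0.84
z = -4.35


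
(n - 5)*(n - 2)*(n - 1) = n^3 - 8*n^2 + 17*n - 10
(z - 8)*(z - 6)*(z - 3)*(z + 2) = z^4 - 15*z^3 + 56*z^2 + 36*z - 288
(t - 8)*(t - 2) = t^2 - 10*t + 16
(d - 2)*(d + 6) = d^2 + 4*d - 12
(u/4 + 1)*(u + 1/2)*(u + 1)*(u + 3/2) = u^4/4 + 7*u^3/4 + 59*u^2/16 + 47*u/16 + 3/4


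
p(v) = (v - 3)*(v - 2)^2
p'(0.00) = 16.00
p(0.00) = -12.00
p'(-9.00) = 385.00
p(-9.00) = -1452.00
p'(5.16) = 23.64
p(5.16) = 21.57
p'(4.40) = 12.48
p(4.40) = 8.06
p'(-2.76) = 77.49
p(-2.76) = -130.51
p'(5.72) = 34.08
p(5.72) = 37.64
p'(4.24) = 10.57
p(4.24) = 6.22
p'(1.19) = 3.59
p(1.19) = -1.19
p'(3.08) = 1.34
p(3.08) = 0.09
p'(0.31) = 11.95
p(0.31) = -7.68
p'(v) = (v - 3)*(2*v - 4) + (v - 2)^2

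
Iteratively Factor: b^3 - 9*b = (b + 3)*(b^2 - 3*b) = (b - 3)*(b + 3)*(b)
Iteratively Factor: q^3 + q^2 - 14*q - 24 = (q - 4)*(q^2 + 5*q + 6) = (q - 4)*(q + 2)*(q + 3)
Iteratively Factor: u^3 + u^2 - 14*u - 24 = (u + 3)*(u^2 - 2*u - 8) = (u + 2)*(u + 3)*(u - 4)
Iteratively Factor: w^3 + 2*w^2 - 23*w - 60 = (w + 3)*(w^2 - w - 20) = (w - 5)*(w + 3)*(w + 4)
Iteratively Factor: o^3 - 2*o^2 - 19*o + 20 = (o - 1)*(o^2 - o - 20) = (o - 5)*(o - 1)*(o + 4)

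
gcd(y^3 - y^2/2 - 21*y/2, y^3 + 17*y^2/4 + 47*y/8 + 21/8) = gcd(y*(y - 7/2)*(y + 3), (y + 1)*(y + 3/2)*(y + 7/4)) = 1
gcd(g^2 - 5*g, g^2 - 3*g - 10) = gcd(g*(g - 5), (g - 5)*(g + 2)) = g - 5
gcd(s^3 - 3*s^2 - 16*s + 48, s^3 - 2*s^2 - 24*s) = s + 4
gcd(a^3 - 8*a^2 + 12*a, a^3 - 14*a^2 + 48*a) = a^2 - 6*a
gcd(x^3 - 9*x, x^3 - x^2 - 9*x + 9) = x^2 - 9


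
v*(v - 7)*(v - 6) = v^3 - 13*v^2 + 42*v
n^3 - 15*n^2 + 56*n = n*(n - 8)*(n - 7)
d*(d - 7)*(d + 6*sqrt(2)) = d^3 - 7*d^2 + 6*sqrt(2)*d^2 - 42*sqrt(2)*d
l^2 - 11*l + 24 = (l - 8)*(l - 3)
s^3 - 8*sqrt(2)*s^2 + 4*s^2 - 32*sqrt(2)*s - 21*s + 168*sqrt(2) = (s - 3)*(s + 7)*(s - 8*sqrt(2))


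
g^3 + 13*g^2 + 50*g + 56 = (g + 2)*(g + 4)*(g + 7)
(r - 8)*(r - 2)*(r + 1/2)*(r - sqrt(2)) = r^4 - 19*r^3/2 - sqrt(2)*r^3 + 11*r^2 + 19*sqrt(2)*r^2/2 - 11*sqrt(2)*r + 8*r - 8*sqrt(2)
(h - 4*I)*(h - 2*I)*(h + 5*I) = h^3 - I*h^2 + 22*h - 40*I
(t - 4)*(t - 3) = t^2 - 7*t + 12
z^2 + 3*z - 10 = (z - 2)*(z + 5)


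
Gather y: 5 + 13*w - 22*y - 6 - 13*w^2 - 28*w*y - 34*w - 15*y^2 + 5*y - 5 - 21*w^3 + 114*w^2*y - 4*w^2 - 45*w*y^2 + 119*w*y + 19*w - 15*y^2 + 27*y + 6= -21*w^3 - 17*w^2 - 2*w + y^2*(-45*w - 30) + y*(114*w^2 + 91*w + 10)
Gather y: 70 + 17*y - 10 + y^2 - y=y^2 + 16*y + 60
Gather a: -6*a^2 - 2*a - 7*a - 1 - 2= -6*a^2 - 9*a - 3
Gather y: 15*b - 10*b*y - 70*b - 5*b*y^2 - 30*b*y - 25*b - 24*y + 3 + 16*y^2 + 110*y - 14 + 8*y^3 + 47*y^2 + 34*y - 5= -80*b + 8*y^3 + y^2*(63 - 5*b) + y*(120 - 40*b) - 16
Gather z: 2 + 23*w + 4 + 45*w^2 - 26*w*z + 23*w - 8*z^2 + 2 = 45*w^2 - 26*w*z + 46*w - 8*z^2 + 8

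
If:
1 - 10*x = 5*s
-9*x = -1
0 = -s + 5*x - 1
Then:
No Solution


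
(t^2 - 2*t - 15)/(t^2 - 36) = (t^2 - 2*t - 15)/(t^2 - 36)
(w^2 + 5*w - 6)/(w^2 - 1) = (w + 6)/(w + 1)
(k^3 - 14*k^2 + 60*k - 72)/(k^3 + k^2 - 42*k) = (k^2 - 8*k + 12)/(k*(k + 7))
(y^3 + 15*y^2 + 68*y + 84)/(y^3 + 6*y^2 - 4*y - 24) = (y + 7)/(y - 2)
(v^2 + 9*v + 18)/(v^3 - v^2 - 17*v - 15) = (v + 6)/(v^2 - 4*v - 5)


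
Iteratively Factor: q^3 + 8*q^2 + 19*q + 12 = (q + 4)*(q^2 + 4*q + 3) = (q + 3)*(q + 4)*(q + 1)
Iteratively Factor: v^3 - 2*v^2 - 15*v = (v + 3)*(v^2 - 5*v) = (v - 5)*(v + 3)*(v)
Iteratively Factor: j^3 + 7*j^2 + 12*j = (j + 3)*(j^2 + 4*j) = j*(j + 3)*(j + 4)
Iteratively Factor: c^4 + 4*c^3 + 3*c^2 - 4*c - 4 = (c + 1)*(c^3 + 3*c^2 - 4) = (c - 1)*(c + 1)*(c^2 + 4*c + 4) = (c - 1)*(c + 1)*(c + 2)*(c + 2)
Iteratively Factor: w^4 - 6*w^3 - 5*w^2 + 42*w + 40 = (w - 5)*(w^3 - w^2 - 10*w - 8) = (w - 5)*(w + 1)*(w^2 - 2*w - 8) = (w - 5)*(w + 1)*(w + 2)*(w - 4)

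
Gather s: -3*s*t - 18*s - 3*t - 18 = s*(-3*t - 18) - 3*t - 18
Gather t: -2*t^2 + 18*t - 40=-2*t^2 + 18*t - 40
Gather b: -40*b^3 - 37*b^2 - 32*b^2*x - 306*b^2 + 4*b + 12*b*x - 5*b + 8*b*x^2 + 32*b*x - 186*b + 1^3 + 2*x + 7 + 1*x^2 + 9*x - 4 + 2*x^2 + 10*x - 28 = -40*b^3 + b^2*(-32*x - 343) + b*(8*x^2 + 44*x - 187) + 3*x^2 + 21*x - 24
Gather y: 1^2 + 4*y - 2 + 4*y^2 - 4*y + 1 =4*y^2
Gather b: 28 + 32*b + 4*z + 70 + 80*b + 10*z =112*b + 14*z + 98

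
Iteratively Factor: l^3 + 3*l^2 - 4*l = (l - 1)*(l^2 + 4*l) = (l - 1)*(l + 4)*(l)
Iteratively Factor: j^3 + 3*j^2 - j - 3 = (j + 1)*(j^2 + 2*j - 3) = (j + 1)*(j + 3)*(j - 1)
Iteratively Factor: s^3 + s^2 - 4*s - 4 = (s + 2)*(s^2 - s - 2) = (s - 2)*(s + 2)*(s + 1)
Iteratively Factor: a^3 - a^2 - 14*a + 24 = (a + 4)*(a^2 - 5*a + 6) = (a - 3)*(a + 4)*(a - 2)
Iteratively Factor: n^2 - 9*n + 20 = (n - 4)*(n - 5)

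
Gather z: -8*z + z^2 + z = z^2 - 7*z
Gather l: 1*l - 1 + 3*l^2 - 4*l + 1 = 3*l^2 - 3*l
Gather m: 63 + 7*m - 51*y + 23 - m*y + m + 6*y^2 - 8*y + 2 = m*(8 - y) + 6*y^2 - 59*y + 88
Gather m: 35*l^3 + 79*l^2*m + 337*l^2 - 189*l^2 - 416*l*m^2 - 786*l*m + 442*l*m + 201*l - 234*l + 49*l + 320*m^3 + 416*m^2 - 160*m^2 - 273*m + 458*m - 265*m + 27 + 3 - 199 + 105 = 35*l^3 + 148*l^2 + 16*l + 320*m^3 + m^2*(256 - 416*l) + m*(79*l^2 - 344*l - 80) - 64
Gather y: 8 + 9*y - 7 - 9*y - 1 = 0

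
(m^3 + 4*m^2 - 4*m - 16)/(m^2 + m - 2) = (m^2 + 2*m - 8)/(m - 1)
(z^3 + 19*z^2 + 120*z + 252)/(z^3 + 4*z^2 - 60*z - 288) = (z + 7)/(z - 8)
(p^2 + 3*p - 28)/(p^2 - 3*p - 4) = (p + 7)/(p + 1)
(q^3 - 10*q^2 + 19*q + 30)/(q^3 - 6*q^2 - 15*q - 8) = (q^2 - 11*q + 30)/(q^2 - 7*q - 8)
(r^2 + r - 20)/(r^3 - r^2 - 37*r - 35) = (r - 4)/(r^2 - 6*r - 7)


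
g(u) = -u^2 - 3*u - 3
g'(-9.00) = 15.00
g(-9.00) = -57.00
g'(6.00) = -15.00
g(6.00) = -57.00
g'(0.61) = -4.22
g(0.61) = -5.20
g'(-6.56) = 10.12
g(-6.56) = -26.35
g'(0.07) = -3.14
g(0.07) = -3.21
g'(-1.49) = -0.02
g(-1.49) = -0.75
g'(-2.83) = 2.66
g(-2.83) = -2.52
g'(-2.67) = 2.34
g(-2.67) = -2.12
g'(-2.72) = 2.44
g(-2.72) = -2.24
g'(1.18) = -5.36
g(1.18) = -7.93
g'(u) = -2*u - 3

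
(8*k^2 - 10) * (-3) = 30 - 24*k^2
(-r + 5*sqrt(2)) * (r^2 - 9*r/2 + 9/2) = -r^3 + 9*r^2/2 + 5*sqrt(2)*r^2 - 45*sqrt(2)*r/2 - 9*r/2 + 45*sqrt(2)/2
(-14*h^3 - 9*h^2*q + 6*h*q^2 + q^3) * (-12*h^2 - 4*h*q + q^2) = 168*h^5 + 164*h^4*q - 50*h^3*q^2 - 45*h^2*q^3 + 2*h*q^4 + q^5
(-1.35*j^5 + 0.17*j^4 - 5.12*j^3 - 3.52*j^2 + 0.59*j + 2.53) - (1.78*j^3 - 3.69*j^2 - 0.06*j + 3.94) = -1.35*j^5 + 0.17*j^4 - 6.9*j^3 + 0.17*j^2 + 0.65*j - 1.41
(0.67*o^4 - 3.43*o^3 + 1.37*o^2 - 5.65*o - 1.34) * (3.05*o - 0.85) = 2.0435*o^5 - 11.031*o^4 + 7.094*o^3 - 18.397*o^2 + 0.7155*o + 1.139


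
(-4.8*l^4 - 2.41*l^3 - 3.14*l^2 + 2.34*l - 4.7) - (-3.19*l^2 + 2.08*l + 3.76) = -4.8*l^4 - 2.41*l^3 + 0.0499999999999998*l^2 + 0.26*l - 8.46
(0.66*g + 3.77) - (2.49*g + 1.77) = 2.0 - 1.83*g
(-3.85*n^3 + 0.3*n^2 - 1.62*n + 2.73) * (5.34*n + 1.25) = -20.559*n^4 - 3.2105*n^3 - 8.2758*n^2 + 12.5532*n + 3.4125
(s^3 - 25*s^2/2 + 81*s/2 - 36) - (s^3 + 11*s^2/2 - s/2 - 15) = -18*s^2 + 41*s - 21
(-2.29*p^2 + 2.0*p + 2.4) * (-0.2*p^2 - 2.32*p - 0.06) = 0.458*p^4 + 4.9128*p^3 - 4.9826*p^2 - 5.688*p - 0.144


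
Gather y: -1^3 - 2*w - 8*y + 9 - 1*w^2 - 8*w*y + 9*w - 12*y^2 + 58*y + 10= -w^2 + 7*w - 12*y^2 + y*(50 - 8*w) + 18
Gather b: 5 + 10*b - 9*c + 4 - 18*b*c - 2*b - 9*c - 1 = b*(8 - 18*c) - 18*c + 8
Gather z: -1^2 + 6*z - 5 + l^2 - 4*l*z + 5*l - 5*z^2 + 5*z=l^2 + 5*l - 5*z^2 + z*(11 - 4*l) - 6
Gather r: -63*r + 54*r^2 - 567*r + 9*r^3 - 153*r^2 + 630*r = 9*r^3 - 99*r^2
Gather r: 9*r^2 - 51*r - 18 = 9*r^2 - 51*r - 18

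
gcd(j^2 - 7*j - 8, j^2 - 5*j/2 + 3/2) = 1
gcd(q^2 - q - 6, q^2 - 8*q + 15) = q - 3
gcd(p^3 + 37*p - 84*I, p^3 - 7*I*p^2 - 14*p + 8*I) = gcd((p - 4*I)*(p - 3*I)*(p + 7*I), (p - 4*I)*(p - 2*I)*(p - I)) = p - 4*I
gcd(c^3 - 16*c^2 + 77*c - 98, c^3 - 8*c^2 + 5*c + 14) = c^2 - 9*c + 14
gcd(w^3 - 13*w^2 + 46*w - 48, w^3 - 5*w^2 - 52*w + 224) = w - 8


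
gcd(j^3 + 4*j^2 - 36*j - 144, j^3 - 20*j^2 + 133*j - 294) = j - 6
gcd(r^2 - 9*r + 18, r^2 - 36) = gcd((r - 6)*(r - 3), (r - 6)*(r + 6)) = r - 6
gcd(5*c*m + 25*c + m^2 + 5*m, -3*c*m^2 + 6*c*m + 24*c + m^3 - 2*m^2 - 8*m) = 1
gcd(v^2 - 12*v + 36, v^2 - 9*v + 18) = v - 6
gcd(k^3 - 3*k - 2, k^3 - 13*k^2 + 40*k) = 1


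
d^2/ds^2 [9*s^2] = 18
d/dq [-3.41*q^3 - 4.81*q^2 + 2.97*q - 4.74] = -10.23*q^2 - 9.62*q + 2.97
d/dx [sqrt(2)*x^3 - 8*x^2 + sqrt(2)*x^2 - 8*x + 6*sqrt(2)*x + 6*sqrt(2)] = 3*sqrt(2)*x^2 - 16*x + 2*sqrt(2)*x - 8 + 6*sqrt(2)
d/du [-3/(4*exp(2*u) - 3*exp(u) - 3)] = (24*exp(u) - 9)*exp(u)/(-4*exp(2*u) + 3*exp(u) + 3)^2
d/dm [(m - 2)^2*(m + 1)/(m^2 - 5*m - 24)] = (m^4 - 10*m^3 - 57*m^2 + 136*m + 20)/(m^4 - 10*m^3 - 23*m^2 + 240*m + 576)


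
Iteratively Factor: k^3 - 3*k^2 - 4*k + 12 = (k - 3)*(k^2 - 4) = (k - 3)*(k + 2)*(k - 2)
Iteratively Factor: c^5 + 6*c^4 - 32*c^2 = (c + 4)*(c^4 + 2*c^3 - 8*c^2) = c*(c + 4)*(c^3 + 2*c^2 - 8*c) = c^2*(c + 4)*(c^2 + 2*c - 8) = c^2*(c + 4)^2*(c - 2)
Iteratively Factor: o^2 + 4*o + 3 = (o + 1)*(o + 3)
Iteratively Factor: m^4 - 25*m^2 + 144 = (m + 3)*(m^3 - 3*m^2 - 16*m + 48) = (m + 3)*(m + 4)*(m^2 - 7*m + 12) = (m - 4)*(m + 3)*(m + 4)*(m - 3)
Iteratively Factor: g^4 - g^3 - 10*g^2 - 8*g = (g + 2)*(g^3 - 3*g^2 - 4*g) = (g + 1)*(g + 2)*(g^2 - 4*g) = (g - 4)*(g + 1)*(g + 2)*(g)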